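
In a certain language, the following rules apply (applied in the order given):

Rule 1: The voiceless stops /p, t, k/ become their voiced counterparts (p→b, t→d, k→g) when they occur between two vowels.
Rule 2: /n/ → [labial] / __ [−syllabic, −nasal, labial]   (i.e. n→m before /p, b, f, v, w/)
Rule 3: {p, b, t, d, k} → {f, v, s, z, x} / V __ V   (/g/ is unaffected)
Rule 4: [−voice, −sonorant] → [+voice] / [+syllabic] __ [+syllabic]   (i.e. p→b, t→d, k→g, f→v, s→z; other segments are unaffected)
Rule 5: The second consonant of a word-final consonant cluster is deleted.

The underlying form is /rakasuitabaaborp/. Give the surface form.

Rule 1 (intervocalic voicing): /k/ is a voiceless stop between vowels /a/ and /a/, so it voices to [g]. /t/ is a voiceless stop between vowels /i/ and /a/, so it voices to [d]. /rakasuitabaaborp/ → ragasuidabaaborp.
Rule 2 (nasal place assimilation): no segment meets the environment; /ragasuidabaaborp/ is unchanged.
Rule 3 (intervocalic spirantization): /d/ is a stop between vowels /i/ and /a/, so it spirantizes to the fricative [z]. /b/ is a stop between vowels /a/ and /a/, so it spirantizes to the fricative [v]. /b/ is a stop between vowels /a/ and /o/, so it spirantizes to the fricative [v]. /ragasuidabaaborp/ → ragasuizavaavorp.
Rule 4 (intervocalic voicing): /s/ is a voiceless obstruent between vowels /a/ and /u/, so it voices to [z]. /ragasuizavaavorp/ → ragazuizavaavorp.
Rule 5 (final cluster simplification): /p/ is the second consonant of a word-final cluster /rp/, so it deletes. /ragazuizavaavorp/ → ragazuizavaavor.

ragazuizavaavor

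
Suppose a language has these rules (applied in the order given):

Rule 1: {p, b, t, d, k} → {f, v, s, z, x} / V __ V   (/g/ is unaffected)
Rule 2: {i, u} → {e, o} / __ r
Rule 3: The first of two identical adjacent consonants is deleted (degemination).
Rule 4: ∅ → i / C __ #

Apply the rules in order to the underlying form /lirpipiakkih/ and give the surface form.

lerpifiakihi

Rule 1 (intervocalic spirantization): /p/ is a stop between vowels /i/ and /i/, so it spirantizes to the fricative [f]. /lirpipiakkih/ → lirpifiakkih.
Rule 2 (pre-rhotic lowering): /i/ is a high vowel immediately before /r/, so it lowers to [e]. /lirpifiakkih/ → lerpifiakkih.
Rule 3 (degemination): /kk/ is a geminate; the first /k/ deletes. /lerpifiakkih/ → lerpifiakih.
Rule 4 (final i-epenthesis): the form ends in the consonant /h/, so [i] is inserted word-finally. /lerpifiakih/ → lerpifiakihi.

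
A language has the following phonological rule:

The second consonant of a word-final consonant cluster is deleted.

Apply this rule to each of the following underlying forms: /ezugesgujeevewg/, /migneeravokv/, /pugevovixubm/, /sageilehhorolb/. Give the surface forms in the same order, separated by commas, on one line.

/ezugesgujeevewg/: /g/ is the second consonant of a word-final cluster /wg/, so it deletes. → [ezugesgujeevew].
/migneeravokv/: /v/ is the second consonant of a word-final cluster /kv/, so it deletes. → [migneeravok].
/pugevovixubm/: /m/ is the second consonant of a word-final cluster /bm/, so it deletes. → [pugevovixub].
/sageilehhorolb/: /b/ is the second consonant of a word-final cluster /lb/, so it deletes. → [sageilehhorol].

ezugesgujeevew, migneeravok, pugevovixub, sageilehhorol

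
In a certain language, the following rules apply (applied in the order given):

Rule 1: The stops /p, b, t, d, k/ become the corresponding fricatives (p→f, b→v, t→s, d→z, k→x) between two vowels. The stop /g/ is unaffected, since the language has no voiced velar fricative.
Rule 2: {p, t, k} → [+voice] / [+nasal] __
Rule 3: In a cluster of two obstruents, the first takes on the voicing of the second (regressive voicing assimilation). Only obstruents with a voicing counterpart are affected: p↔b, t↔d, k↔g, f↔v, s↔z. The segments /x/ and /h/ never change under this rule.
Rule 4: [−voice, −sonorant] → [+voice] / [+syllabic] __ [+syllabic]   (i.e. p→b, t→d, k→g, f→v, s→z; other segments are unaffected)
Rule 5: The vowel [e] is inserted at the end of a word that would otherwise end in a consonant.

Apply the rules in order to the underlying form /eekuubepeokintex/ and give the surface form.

Rule 1 (intervocalic spirantization): /k/ is a stop between vowels /e/ and /u/, so it spirantizes to the fricative [x]. /b/ is a stop between vowels /u/ and /e/, so it spirantizes to the fricative [v]. /p/ is a stop between vowels /e/ and /e/, so it spirantizes to the fricative [f]. /k/ is a stop between vowels /o/ and /i/, so it spirantizes to the fricative [x]. /eekuubepeokintex/ → eexuuvefeoxintex.
Rule 2 (post-nasal voicing): /t/ is a voiceless stop immediately after the nasal /n/, so it voices to [d]. /eexuuvefeoxintex/ → eexuuvefeoxindex.
Rule 3 (regressive voicing assimilation): no segment meets the environment; /eexuuvefeoxindex/ is unchanged.
Rule 4 (intervocalic voicing): /f/ is a voiceless obstruent between vowels /e/ and /e/, so it voices to [v]. /eexuuvefeoxindex/ → eexuuveveoxindex.
Rule 5 (final e-epenthesis): the form ends in the consonant /x/, so [e] is inserted word-finally. /eexuuveveoxindex/ → eexuuveveoxindexe.

eexuuveveoxindexe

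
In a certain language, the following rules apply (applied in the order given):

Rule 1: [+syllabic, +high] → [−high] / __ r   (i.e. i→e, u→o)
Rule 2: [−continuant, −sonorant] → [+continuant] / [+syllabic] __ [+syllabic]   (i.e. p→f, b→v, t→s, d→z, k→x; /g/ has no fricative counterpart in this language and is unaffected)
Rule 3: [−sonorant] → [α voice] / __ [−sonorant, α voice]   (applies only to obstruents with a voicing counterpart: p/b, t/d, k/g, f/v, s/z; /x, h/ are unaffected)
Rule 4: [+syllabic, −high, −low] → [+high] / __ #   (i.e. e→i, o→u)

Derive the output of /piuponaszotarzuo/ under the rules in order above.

piufonazzosarzuu

Rule 1 (pre-rhotic lowering): no segment meets the environment; /piuponaszotarzuo/ is unchanged.
Rule 2 (intervocalic spirantization): /p/ is a stop between vowels /u/ and /o/, so it spirantizes to the fricative [f]. /t/ is a stop between vowels /o/ and /a/, so it spirantizes to the fricative [s]. /piuponaszotarzuo/ → piufonaszosarzuo.
Rule 3 (regressive voicing assimilation): /s/ precedes the voiced obstruent /z/, so it voices to [z] by assimilation. /piufonaszosarzuo/ → piufonazzosarzuo.
Rule 4 (final vowel raising): /o/ is a mid vowel in word-final position, so it raises to [u]. /piufonazzosarzuo/ → piufonazzosarzuu.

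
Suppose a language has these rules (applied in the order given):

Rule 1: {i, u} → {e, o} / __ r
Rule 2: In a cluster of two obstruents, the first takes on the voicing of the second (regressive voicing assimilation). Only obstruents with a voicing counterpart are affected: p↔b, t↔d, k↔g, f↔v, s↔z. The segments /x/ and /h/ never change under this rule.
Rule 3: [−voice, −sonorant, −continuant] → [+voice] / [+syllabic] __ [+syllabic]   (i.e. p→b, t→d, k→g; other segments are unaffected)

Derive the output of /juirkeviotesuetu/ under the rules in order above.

Rule 1 (pre-rhotic lowering): /i/ is a high vowel immediately before /r/, so it lowers to [e]. /juirkeviotesuetu/ → juerkeviotesuetu.
Rule 2 (regressive voicing assimilation): no segment meets the environment; /juerkeviotesuetu/ is unchanged.
Rule 3 (intervocalic voicing): /t/ is a voiceless stop between vowels /o/ and /e/, so it voices to [d]. /t/ is a voiceless stop between vowels /e/ and /u/, so it voices to [d]. /juerkeviotesuetu/ → juerkeviodesuedu.

juerkeviodesuedu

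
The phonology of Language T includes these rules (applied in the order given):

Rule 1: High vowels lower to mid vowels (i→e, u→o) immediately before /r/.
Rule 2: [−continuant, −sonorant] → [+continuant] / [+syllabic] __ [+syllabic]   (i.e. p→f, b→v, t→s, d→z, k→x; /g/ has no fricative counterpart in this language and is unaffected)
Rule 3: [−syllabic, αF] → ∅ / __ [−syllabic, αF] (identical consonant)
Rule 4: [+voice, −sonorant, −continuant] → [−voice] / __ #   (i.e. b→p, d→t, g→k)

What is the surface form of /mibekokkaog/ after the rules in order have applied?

Rule 1 (pre-rhotic lowering): no segment meets the environment; /mibekokkaog/ is unchanged.
Rule 2 (intervocalic spirantization): /b/ is a stop between vowels /i/ and /e/, so it spirantizes to the fricative [v]. /k/ is a stop between vowels /e/ and /o/, so it spirantizes to the fricative [x]. /mibekokkaog/ → mivexokkaog.
Rule 3 (degemination): /kk/ is a geminate; the first /k/ deletes. /mivexokkaog/ → mivexokaog.
Rule 4 (final devoicing): /g/ is a voiced stop in word-final position, so it devoices to [k]. /mivexokaog/ → mivexokaok.

mivexokaok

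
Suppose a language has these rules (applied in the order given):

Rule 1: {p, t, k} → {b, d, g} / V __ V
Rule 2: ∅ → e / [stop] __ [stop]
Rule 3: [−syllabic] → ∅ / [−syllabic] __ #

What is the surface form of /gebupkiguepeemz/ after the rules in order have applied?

gebupekiguebeem

Rule 1 (intervocalic voicing): /p/ is a voiceless stop between vowels /e/ and /e/, so it voices to [b]. /gebupkiguepeemz/ → gebupkiguebeemz.
Rule 2 (stop-cluster e-epenthesis): /p/ and /k/ form a stop–stop cluster, so [e] is inserted between them. /gebupkiguebeemz/ → gebupekiguebeemz.
Rule 3 (final cluster simplification): /z/ is the second consonant of a word-final cluster /mz/, so it deletes. /gebupekiguebeemz/ → gebupekiguebeem.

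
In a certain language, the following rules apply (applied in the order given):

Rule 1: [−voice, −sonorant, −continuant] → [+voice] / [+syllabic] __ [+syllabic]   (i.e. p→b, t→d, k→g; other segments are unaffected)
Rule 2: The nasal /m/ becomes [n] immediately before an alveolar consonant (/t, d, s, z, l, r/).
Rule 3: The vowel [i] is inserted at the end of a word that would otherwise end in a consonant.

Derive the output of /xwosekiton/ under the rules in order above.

xwosegidoni

Rule 1 (intervocalic voicing): /k/ is a voiceless stop between vowels /e/ and /i/, so it voices to [g]. /t/ is a voiceless stop between vowels /i/ and /o/, so it voices to [d]. /xwosekiton/ → xwosegidon.
Rule 2 (nasal place assimilation): no segment meets the environment; /xwosegidon/ is unchanged.
Rule 3 (final i-epenthesis): the form ends in the consonant /n/, so [i] is inserted word-finally. /xwosegidon/ → xwosegidoni.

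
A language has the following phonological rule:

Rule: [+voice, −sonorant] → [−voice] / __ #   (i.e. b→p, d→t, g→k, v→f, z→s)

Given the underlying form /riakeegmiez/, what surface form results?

riakeegmies

Scanning /riakeegmiez/: /g/ at position 7 is not in the conditioning environment; /z/ is a voiced obstruent in word-final position, so it devoices to [s].
Result: [riakeegmies].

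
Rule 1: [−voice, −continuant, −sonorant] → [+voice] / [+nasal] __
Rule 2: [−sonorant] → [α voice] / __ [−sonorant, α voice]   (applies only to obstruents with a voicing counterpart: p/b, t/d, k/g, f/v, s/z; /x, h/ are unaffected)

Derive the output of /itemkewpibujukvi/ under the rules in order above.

Rule 1 (post-nasal voicing): /k/ is a voiceless stop immediately after the nasal /m/, so it voices to [g]. /itemkewpibujukvi/ → itemgewpibujukvi.
Rule 2 (regressive voicing assimilation): /k/ precedes the voiced obstruent /v/, so it voices to [g] by assimilation. /itemgewpibujukvi/ → itemgewpibujugvi.

itemgewpibujugvi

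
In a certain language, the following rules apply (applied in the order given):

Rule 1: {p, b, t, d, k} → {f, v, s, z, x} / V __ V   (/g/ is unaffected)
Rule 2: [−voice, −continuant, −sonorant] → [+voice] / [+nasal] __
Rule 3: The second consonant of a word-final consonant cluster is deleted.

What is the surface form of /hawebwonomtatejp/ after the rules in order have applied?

hawebwonomdasej

Rule 1 (intervocalic spirantization): /t/ is a stop between vowels /a/ and /e/, so it spirantizes to the fricative [s]. /hawebwonomtatejp/ → hawebwonomtasejp.
Rule 2 (post-nasal voicing): /t/ is a voiceless stop immediately after the nasal /m/, so it voices to [d]. /hawebwonomtasejp/ → hawebwonomdasejp.
Rule 3 (final cluster simplification): /p/ is the second consonant of a word-final cluster /jp/, so it deletes. /hawebwonomdasejp/ → hawebwonomdasej.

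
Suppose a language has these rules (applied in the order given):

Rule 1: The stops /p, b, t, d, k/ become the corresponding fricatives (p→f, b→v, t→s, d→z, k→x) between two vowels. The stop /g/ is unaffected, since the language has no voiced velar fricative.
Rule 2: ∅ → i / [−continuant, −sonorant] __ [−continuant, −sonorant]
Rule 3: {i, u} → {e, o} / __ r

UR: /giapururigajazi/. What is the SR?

Rule 1 (intervocalic spirantization): /p/ is a stop between vowels /a/ and /u/, so it spirantizes to the fricative [f]. /giapururigajazi/ → giafururigajazi.
Rule 2 (stop-cluster i-epenthesis): no segment meets the environment; /giafururigajazi/ is unchanged.
Rule 3 (pre-rhotic lowering): /u/ is a high vowel immediately before /r/, so it lowers to [o]. /u/ is a high vowel immediately before /r/, so it lowers to [o]. /giafururigajazi/ → giafororigajazi.

giafororigajazi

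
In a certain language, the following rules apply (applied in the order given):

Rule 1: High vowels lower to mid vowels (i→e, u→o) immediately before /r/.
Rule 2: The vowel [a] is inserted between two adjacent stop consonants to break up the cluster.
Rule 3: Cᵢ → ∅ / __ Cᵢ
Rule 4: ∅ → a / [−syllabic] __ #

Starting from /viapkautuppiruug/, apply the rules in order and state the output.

Rule 1 (pre-rhotic lowering): /i/ is a high vowel immediately before /r/, so it lowers to [e]. /viapkautuppiruug/ → viapkautupperuug.
Rule 2 (stop-cluster a-epenthesis): /p/ and /k/ form a stop–stop cluster, so [a] is inserted between them. /p/ and /p/ form a stop–stop cluster, so [a] is inserted between them. /viapkautupperuug/ → viapakautupaperuug.
Rule 3 (degemination): no segment meets the environment; /viapakautupaperuug/ is unchanged.
Rule 4 (final a-epenthesis): the form ends in the consonant /g/, so [a] is inserted word-finally. /viapakautupaperuug/ → viapakautupaperuuga.

viapakautupaperuuga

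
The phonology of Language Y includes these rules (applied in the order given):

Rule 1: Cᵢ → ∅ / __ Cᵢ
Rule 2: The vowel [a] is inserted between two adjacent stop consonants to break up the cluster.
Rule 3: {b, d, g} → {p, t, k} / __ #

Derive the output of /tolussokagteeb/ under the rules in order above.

tolusokagateep

Rule 1 (degemination): /ss/ is a geminate; the first /s/ deletes. /tolussokagteeb/ → tolusokagteeb.
Rule 2 (stop-cluster a-epenthesis): /g/ and /t/ form a stop–stop cluster, so [a] is inserted between them. /tolusokagteeb/ → tolusokagateeb.
Rule 3 (final devoicing): /b/ is a voiced stop in word-final position, so it devoices to [p]. /tolusokagateeb/ → tolusokagateep.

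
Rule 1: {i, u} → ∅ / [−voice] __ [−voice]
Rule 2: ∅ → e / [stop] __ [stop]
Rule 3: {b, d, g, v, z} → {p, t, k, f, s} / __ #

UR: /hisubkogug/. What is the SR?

Rule 1 (high vowel syncope): /i/ is a high vowel flanked by voiceless consonants /h/ and /s/, so it deletes. /hisubkogug/ → hsubkogug.
Rule 2 (stop-cluster e-epenthesis): /b/ and /k/ form a stop–stop cluster, so [e] is inserted between them. /hsubkogug/ → hsubekogug.
Rule 3 (final devoicing): /g/ is a voiced obstruent in word-final position, so it devoices to [k]. /hsubekogug/ → hsubekoguk.

hsubekoguk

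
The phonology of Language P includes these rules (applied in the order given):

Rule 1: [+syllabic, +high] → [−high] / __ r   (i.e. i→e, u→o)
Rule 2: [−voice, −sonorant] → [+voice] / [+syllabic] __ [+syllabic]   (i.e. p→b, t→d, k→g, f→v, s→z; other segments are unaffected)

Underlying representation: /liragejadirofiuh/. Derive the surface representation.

Rule 1 (pre-rhotic lowering): /i/ is a high vowel immediately before /r/, so it lowers to [e]. /i/ is a high vowel immediately before /r/, so it lowers to [e]. /liragejadirofiuh/ → leragejaderofiuh.
Rule 2 (intervocalic voicing): /f/ is a voiceless obstruent between vowels /o/ and /i/, so it voices to [v]. /leragejaderofiuh/ → leragejaderoviuh.

leragejaderoviuh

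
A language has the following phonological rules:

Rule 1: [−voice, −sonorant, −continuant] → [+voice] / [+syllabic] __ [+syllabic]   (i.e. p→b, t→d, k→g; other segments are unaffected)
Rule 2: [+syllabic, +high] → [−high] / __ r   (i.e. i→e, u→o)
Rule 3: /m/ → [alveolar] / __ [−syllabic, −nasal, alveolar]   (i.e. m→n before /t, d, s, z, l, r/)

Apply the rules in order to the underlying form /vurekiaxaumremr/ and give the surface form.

voregiaxaunrenr

Rule 1 (intervocalic voicing): /k/ is a voiceless stop between vowels /e/ and /i/, so it voices to [g]. /vurekiaxaumremr/ → vuregiaxaumremr.
Rule 2 (pre-rhotic lowering): /u/ is a high vowel immediately before /r/, so it lowers to [o]. /vuregiaxaumremr/ → voregiaxaumremr.
Rule 3 (nasal place assimilation): /m/ precedes the alveolar consonant /r/, so it assimilates in place to [n]. /m/ precedes the alveolar consonant /r/, so it assimilates in place to [n]. /voregiaxaumremr/ → voregiaxaunrenr.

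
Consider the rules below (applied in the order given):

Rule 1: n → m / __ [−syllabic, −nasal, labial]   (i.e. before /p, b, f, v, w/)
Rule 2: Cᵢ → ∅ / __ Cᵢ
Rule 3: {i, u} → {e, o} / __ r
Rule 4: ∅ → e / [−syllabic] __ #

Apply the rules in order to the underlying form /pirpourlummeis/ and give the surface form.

Rule 1 (nasal place assimilation): no segment meets the environment; /pirpourlummeis/ is unchanged.
Rule 2 (degemination): /mm/ is a geminate; the first /m/ deletes. /pirpourlummeis/ → pirpourlumeis.
Rule 3 (pre-rhotic lowering): /i/ is a high vowel immediately before /r/, so it lowers to [e]. /u/ is a high vowel immediately before /r/, so it lowers to [o]. /pirpourlumeis/ → perpoorlumeis.
Rule 4 (final e-epenthesis): the form ends in the consonant /s/, so [e] is inserted word-finally. /perpoorlumeis/ → perpoorlumeise.

perpoorlumeise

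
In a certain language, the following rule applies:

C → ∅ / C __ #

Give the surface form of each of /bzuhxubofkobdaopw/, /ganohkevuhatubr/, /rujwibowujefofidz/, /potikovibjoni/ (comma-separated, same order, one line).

bzuhxubofkobdaop, ganohkevuhatub, rujwibowujefofid, potikovibjoni

/bzuhxubofkobdaopw/: /w/ is the second consonant of a word-final cluster /pw/, so it deletes. → [bzuhxubofkobdaop].
/ganohkevuhatubr/: /r/ is the second consonant of a word-final cluster /br/, so it deletes. → [ganohkevuhatub].
/rujwibowujefofidz/: /z/ is the second consonant of a word-final cluster /dz/, so it deletes. → [rujwibowujefofid].
/potikovibjoni/: the rule's environment is not met; surfaces unchanged as [potikovibjoni].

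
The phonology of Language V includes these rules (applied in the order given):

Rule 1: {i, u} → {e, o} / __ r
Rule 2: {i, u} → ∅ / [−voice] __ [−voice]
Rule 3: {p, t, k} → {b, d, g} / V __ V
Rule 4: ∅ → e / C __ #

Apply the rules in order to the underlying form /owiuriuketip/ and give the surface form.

owioriugetpe

Rule 1 (pre-rhotic lowering): /u/ is a high vowel immediately before /r/, so it lowers to [o]. /owiuriuketip/ → owioriuketip.
Rule 2 (high vowel syncope): /i/ is a high vowel flanked by voiceless consonants /t/ and /p/, so it deletes. /owioriuketip/ → owioriuketp.
Rule 3 (intervocalic voicing): /k/ is a voiceless stop between vowels /u/ and /e/, so it voices to [g]. /owioriuketp/ → owioriugetp.
Rule 4 (final e-epenthesis): the form ends in the consonant /p/, so [e] is inserted word-finally. /owioriugetp/ → owioriugetpe.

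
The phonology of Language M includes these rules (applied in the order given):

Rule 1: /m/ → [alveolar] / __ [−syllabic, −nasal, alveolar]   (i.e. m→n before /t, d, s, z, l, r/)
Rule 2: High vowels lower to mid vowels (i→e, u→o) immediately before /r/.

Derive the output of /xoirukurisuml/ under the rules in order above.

Rule 1 (nasal place assimilation): /m/ precedes the alveolar consonant /l/, so it assimilates in place to [n]. /xoirukurisuml/ → xoirukurisunl.
Rule 2 (pre-rhotic lowering): /i/ is a high vowel immediately before /r/, so it lowers to [e]. /u/ is a high vowel immediately before /r/, so it lowers to [o]. /xoirukurisunl/ → xoerukorisunl.

xoerukorisunl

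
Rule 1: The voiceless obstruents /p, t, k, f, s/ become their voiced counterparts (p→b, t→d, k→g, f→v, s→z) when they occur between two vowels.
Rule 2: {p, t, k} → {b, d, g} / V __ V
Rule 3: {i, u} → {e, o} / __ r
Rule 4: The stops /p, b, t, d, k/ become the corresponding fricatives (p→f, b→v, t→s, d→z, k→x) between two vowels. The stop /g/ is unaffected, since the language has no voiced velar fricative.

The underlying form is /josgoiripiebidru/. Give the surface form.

josgoerivievidru

Rule 1 (intervocalic voicing): /p/ is a voiceless obstruent between vowels /i/ and /i/, so it voices to [b]. /josgoiripiebidru/ → josgoiribiebidru.
Rule 2 (intervocalic voicing): no segment meets the environment; /josgoiribiebidru/ is unchanged.
Rule 3 (pre-rhotic lowering): /i/ is a high vowel immediately before /r/, so it lowers to [e]. /josgoiribiebidru/ → josgoeribiebidru.
Rule 4 (intervocalic spirantization): /b/ is a stop between vowels /i/ and /i/, so it spirantizes to the fricative [v]. /b/ is a stop between vowels /e/ and /i/, so it spirantizes to the fricative [v]. /josgoeribiebidru/ → josgoerivievidru.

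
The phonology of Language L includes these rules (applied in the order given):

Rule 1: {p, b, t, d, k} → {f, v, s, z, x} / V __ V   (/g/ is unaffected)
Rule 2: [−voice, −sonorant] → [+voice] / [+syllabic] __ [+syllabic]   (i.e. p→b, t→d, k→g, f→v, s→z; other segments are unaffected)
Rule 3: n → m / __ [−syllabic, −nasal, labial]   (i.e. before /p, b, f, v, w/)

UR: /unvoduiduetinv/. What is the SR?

umvozuizuezimv

Rule 1 (intervocalic spirantization): /d/ is a stop between vowels /o/ and /u/, so it spirantizes to the fricative [z]. /d/ is a stop between vowels /i/ and /u/, so it spirantizes to the fricative [z]. /t/ is a stop between vowels /e/ and /i/, so it spirantizes to the fricative [s]. /unvoduiduetinv/ → unvozuizuesinv.
Rule 2 (intervocalic voicing): /s/ is a voiceless obstruent between vowels /e/ and /i/, so it voices to [z]. /unvozuizuesinv/ → unvozuizuezinv.
Rule 3 (nasal place assimilation): /n/ precedes the labial consonant /v/, so it assimilates in place to [m]. /n/ precedes the labial consonant /v/, so it assimilates in place to [m]. /unvozuizuezinv/ → umvozuizuezimv.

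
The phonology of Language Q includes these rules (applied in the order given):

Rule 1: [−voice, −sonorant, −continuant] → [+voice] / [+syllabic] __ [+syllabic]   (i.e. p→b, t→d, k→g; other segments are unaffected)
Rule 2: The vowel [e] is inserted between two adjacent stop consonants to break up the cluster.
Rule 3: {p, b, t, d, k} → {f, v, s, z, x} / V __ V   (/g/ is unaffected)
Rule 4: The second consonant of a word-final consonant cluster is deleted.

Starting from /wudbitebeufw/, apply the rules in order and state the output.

wuzevizeveuf

Rule 1 (intervocalic voicing): /t/ is a voiceless stop between vowels /i/ and /e/, so it voices to [d]. /wudbitebeufw/ → wudbidebeufw.
Rule 2 (stop-cluster e-epenthesis): /d/ and /b/ form a stop–stop cluster, so [e] is inserted between them. /wudbidebeufw/ → wudebidebeufw.
Rule 3 (intervocalic spirantization): /d/ is a stop between vowels /u/ and /e/, so it spirantizes to the fricative [z]. /b/ is a stop between vowels /e/ and /i/, so it spirantizes to the fricative [v]. /d/ is a stop between vowels /i/ and /e/, so it spirantizes to the fricative [z]. /b/ is a stop between vowels /e/ and /e/, so it spirantizes to the fricative [v]. /wudebidebeufw/ → wuzevizeveufw.
Rule 4 (final cluster simplification): /w/ is the second consonant of a word-final cluster /fw/, so it deletes. /wuzevizeveufw/ → wuzevizeveuf.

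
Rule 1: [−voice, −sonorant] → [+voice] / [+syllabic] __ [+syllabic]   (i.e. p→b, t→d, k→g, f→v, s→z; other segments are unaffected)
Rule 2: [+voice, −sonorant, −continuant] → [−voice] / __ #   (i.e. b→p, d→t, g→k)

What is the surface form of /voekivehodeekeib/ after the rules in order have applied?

Rule 1 (intervocalic voicing): /k/ is a voiceless obstruent between vowels /e/ and /i/, so it voices to [g]. /k/ is a voiceless obstruent between vowels /e/ and /e/, so it voices to [g]. /voekivehodeekeib/ → voegivehodeegeib.
Rule 2 (final devoicing): /b/ is a voiced stop in word-final position, so it devoices to [p]. /voegivehodeegeib/ → voegivehodeegeip.

voegivehodeegeip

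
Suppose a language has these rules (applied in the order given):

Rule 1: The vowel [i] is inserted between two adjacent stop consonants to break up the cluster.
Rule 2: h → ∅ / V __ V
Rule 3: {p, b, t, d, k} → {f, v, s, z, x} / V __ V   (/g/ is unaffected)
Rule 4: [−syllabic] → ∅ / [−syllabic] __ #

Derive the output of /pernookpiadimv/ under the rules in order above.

pernooxifiazim

Rule 1 (stop-cluster i-epenthesis): /k/ and /p/ form a stop–stop cluster, so [i] is inserted between them. /pernookpiadimv/ → pernookipiadimv.
Rule 2 (intervocalic h-deletion): no segment meets the environment; /pernookipiadimv/ is unchanged.
Rule 3 (intervocalic spirantization): /k/ is a stop between vowels /o/ and /i/, so it spirantizes to the fricative [x]. /p/ is a stop between vowels /i/ and /i/, so it spirantizes to the fricative [f]. /d/ is a stop between vowels /a/ and /i/, so it spirantizes to the fricative [z]. /pernookipiadimv/ → pernooxifiazimv.
Rule 4 (final cluster simplification): /v/ is the second consonant of a word-final cluster /mv/, so it deletes. /pernooxifiazimv/ → pernooxifiazim.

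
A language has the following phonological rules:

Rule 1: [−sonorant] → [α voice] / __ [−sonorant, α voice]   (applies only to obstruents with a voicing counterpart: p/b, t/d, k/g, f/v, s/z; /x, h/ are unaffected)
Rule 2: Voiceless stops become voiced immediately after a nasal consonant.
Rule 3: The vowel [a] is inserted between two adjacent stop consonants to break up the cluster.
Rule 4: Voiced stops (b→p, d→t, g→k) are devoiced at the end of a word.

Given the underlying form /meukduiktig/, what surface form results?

Rule 1 (regressive voicing assimilation): /k/ precedes the voiced obstruent /d/, so it voices to [g] by assimilation. /meukduiktig/ → meugduiktig.
Rule 2 (post-nasal voicing): no segment meets the environment; /meugduiktig/ is unchanged.
Rule 3 (stop-cluster a-epenthesis): /g/ and /d/ form a stop–stop cluster, so [a] is inserted between them. /k/ and /t/ form a stop–stop cluster, so [a] is inserted between them. /meugduiktig/ → meugaduikatig.
Rule 4 (final devoicing): /g/ is a voiced stop in word-final position, so it devoices to [k]. /meugaduikatig/ → meugaduikatik.

meugaduikatik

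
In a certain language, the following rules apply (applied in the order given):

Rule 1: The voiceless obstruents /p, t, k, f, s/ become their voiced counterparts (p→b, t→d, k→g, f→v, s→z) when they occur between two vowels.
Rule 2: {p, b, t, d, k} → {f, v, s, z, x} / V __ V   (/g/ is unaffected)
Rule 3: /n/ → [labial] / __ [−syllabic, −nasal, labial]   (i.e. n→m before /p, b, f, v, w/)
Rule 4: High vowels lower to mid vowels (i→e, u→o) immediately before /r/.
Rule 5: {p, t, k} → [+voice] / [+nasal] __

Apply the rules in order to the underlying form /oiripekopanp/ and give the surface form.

oerivegovamb

Rule 1 (intervocalic voicing): /p/ is a voiceless obstruent between vowels /i/ and /e/, so it voices to [b]. /k/ is a voiceless obstruent between vowels /e/ and /o/, so it voices to [g]. /p/ is a voiceless obstruent between vowels /o/ and /a/, so it voices to [b]. /oiripekopanp/ → oiribegobanp.
Rule 2 (intervocalic spirantization): /b/ is a stop between vowels /i/ and /e/, so it spirantizes to the fricative [v]. /b/ is a stop between vowels /o/ and /a/, so it spirantizes to the fricative [v]. /oiribegobanp/ → oirivegovanp.
Rule 3 (nasal place assimilation): /n/ precedes the labial consonant /p/, so it assimilates in place to [m]. /oirivegovanp/ → oirivegovamp.
Rule 4 (pre-rhotic lowering): /i/ is a high vowel immediately before /r/, so it lowers to [e]. /oirivegovamp/ → oerivegovamp.
Rule 5 (post-nasal voicing): /p/ is a voiceless stop immediately after the nasal /m/, so it voices to [b]. /oerivegovamp/ → oerivegovamb.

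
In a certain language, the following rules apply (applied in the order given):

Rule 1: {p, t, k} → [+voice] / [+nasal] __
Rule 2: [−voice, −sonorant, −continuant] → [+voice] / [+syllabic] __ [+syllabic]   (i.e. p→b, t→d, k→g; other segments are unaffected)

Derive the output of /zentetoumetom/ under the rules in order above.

Rule 1 (post-nasal voicing): /t/ is a voiceless stop immediately after the nasal /n/, so it voices to [d]. /zentetoumetom/ → zendetoumetom.
Rule 2 (intervocalic voicing): /t/ is a voiceless stop between vowels /e/ and /o/, so it voices to [d]. /t/ is a voiceless stop between vowels /e/ and /o/, so it voices to [d]. /zendetoumetom/ → zendedoumedom.

zendedoumedom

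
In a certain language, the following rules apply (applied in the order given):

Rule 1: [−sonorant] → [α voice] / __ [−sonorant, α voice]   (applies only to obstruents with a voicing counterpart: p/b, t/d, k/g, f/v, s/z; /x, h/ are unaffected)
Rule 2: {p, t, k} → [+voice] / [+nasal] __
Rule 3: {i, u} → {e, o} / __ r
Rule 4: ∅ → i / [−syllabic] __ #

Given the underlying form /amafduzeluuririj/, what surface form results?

amavduzeluoreriji

Rule 1 (regressive voicing assimilation): /f/ precedes the voiced obstruent /d/, so it voices to [v] by assimilation. /amafduzeluuririj/ → amavduzeluuririj.
Rule 2 (post-nasal voicing): no segment meets the environment; /amavduzeluuririj/ is unchanged.
Rule 3 (pre-rhotic lowering): /u/ is a high vowel immediately before /r/, so it lowers to [o]. /i/ is a high vowel immediately before /r/, so it lowers to [e]. /amavduzeluuririj/ → amavduzeluorerij.
Rule 4 (final i-epenthesis): the form ends in the consonant /j/, so [i] is inserted word-finally. /amavduzeluorerij/ → amavduzeluoreriji.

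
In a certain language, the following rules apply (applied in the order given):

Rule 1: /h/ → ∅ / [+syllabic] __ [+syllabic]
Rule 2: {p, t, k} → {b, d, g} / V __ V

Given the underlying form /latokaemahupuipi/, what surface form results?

ladogaemaubuibi

Rule 1 (intervocalic h-deletion): /h/ occurs between vowels /a/ and /u/, so it deletes. /latokaemahupuipi/ → latokaemaupuipi.
Rule 2 (intervocalic voicing): /t/ is a voiceless stop between vowels /a/ and /o/, so it voices to [d]. /k/ is a voiceless stop between vowels /o/ and /a/, so it voices to [g]. /p/ is a voiceless stop between vowels /u/ and /u/, so it voices to [b]. /p/ is a voiceless stop between vowels /i/ and /i/, so it voices to [b]. /latokaemaupuipi/ → ladogaemaubuibi.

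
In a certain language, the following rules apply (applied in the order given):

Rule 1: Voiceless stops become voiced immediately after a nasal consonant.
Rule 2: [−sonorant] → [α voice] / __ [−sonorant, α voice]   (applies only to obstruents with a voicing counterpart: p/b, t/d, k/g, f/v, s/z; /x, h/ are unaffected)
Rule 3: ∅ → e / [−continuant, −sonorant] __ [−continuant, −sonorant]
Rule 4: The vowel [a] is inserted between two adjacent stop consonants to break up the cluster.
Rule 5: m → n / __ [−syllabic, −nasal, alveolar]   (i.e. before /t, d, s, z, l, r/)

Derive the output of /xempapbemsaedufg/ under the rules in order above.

Rule 1 (post-nasal voicing): /p/ is a voiceless stop immediately after the nasal /m/, so it voices to [b]. /xempapbemsaedufg/ → xembapbemsaedufg.
Rule 2 (regressive voicing assimilation): /p/ precedes the voiced obstruent /b/, so it voices to [b] by assimilation. /f/ precedes the voiced obstruent /g/, so it voices to [v] by assimilation. /xembapbemsaedufg/ → xembabbemsaeduvg.
Rule 3 (stop-cluster e-epenthesis): /b/ and /b/ form a stop–stop cluster, so [e] is inserted between them. /xembabbemsaeduvg/ → xembabebemsaeduvg.
Rule 4 (stop-cluster a-epenthesis): no segment meets the environment; /xembabebemsaeduvg/ is unchanged.
Rule 5 (nasal place assimilation): /m/ precedes the alveolar consonant /s/, so it assimilates in place to [n]. /xembabebemsaeduvg/ → xembabebensaeduvg.

xembabebensaeduvg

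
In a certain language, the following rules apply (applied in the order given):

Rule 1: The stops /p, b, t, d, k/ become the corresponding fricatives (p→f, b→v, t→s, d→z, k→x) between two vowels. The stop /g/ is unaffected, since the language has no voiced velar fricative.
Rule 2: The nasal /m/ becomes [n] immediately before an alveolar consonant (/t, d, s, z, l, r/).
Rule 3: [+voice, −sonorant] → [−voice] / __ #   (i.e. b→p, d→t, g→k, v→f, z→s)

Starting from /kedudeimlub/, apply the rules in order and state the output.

Rule 1 (intervocalic spirantization): /d/ is a stop between vowels /e/ and /u/, so it spirantizes to the fricative [z]. /d/ is a stop between vowels /u/ and /e/, so it spirantizes to the fricative [z]. /kedudeimlub/ → kezuzeimlub.
Rule 2 (nasal place assimilation): /m/ precedes the alveolar consonant /l/, so it assimilates in place to [n]. /kezuzeimlub/ → kezuzeinlub.
Rule 3 (final devoicing): /b/ is a voiced obstruent in word-final position, so it devoices to [p]. /kezuzeinlub/ → kezuzeinlup.

kezuzeinlup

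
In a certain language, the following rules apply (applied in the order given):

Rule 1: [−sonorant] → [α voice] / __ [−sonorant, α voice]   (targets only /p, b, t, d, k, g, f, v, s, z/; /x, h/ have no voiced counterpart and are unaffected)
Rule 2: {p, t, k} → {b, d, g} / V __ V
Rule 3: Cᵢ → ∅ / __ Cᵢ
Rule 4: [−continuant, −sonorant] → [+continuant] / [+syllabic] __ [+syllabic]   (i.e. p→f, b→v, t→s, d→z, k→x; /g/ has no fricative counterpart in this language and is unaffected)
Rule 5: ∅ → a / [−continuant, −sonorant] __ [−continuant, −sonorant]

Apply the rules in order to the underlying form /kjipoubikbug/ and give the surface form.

Rule 1 (regressive voicing assimilation): /k/ precedes the voiced obstruent /b/, so it voices to [g] by assimilation. /kjipoubikbug/ → kjipoubigbug.
Rule 2 (intervocalic voicing): /p/ is a voiceless stop between vowels /i/ and /o/, so it voices to [b]. /kjipoubigbug/ → kjiboubigbug.
Rule 3 (degemination): no segment meets the environment; /kjiboubigbug/ is unchanged.
Rule 4 (intervocalic spirantization): /b/ is a stop between vowels /i/ and /o/, so it spirantizes to the fricative [v]. /b/ is a stop between vowels /u/ and /i/, so it spirantizes to the fricative [v]. /kjiboubigbug/ → kjivouvigbug.
Rule 5 (stop-cluster a-epenthesis): /g/ and /b/ form a stop–stop cluster, so [a] is inserted between them. /kjivouvigbug/ → kjivouvigabug.

kjivouvigabug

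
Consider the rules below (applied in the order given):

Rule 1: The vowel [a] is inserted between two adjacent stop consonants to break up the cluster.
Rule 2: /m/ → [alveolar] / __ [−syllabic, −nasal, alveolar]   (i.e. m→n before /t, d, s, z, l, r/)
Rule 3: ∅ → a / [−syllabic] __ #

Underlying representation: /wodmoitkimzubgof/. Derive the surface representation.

wodmoitakinzubagofa

Rule 1 (stop-cluster a-epenthesis): /t/ and /k/ form a stop–stop cluster, so [a] is inserted between them. /b/ and /g/ form a stop–stop cluster, so [a] is inserted between them. /wodmoitkimzubgof/ → wodmoitakimzubagof.
Rule 2 (nasal place assimilation): /m/ precedes the alveolar consonant /z/, so it assimilates in place to [n]. /wodmoitakimzubagof/ → wodmoitakinzubagof.
Rule 3 (final a-epenthesis): the form ends in the consonant /f/, so [a] is inserted word-finally. /wodmoitakinzubagof/ → wodmoitakinzubagofa.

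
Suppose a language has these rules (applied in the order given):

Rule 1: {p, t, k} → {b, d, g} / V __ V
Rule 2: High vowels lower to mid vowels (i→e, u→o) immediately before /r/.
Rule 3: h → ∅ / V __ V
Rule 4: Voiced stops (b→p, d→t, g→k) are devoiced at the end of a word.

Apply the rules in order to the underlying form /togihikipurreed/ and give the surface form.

Rule 1 (intervocalic voicing): /k/ is a voiceless stop between vowels /i/ and /i/, so it voices to [g]. /p/ is a voiceless stop between vowels /i/ and /u/, so it voices to [b]. /togihikipurreed/ → togihigiburreed.
Rule 2 (pre-rhotic lowering): /u/ is a high vowel immediately before /r/, so it lowers to [o]. /togihigiburreed/ → togihigiborreed.
Rule 3 (intervocalic h-deletion): /h/ occurs between vowels /i/ and /i/, so it deletes. /togihigiborreed/ → togiigiborreed.
Rule 4 (final devoicing): /d/ is a voiced stop in word-final position, so it devoices to [t]. /togiigiborreed/ → togiigiborreet.

togiigiborreet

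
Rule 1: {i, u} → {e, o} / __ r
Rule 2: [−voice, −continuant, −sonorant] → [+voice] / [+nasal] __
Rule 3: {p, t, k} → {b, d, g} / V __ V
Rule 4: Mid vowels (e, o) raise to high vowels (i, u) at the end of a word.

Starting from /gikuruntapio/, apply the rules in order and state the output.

Rule 1 (pre-rhotic lowering): /u/ is a high vowel immediately before /r/, so it lowers to [o]. /gikuruntapio/ → gikoruntapio.
Rule 2 (post-nasal voicing): /t/ is a voiceless stop immediately after the nasal /n/, so it voices to [d]. /gikoruntapio/ → gikorundapio.
Rule 3 (intervocalic voicing): /k/ is a voiceless stop between vowels /i/ and /o/, so it voices to [g]. /p/ is a voiceless stop between vowels /a/ and /i/, so it voices to [b]. /gikorundapio/ → gigorundabio.
Rule 4 (final vowel raising): /o/ is a mid vowel in word-final position, so it raises to [u]. /gigorundabio/ → gigorundabiu.

gigorundabiu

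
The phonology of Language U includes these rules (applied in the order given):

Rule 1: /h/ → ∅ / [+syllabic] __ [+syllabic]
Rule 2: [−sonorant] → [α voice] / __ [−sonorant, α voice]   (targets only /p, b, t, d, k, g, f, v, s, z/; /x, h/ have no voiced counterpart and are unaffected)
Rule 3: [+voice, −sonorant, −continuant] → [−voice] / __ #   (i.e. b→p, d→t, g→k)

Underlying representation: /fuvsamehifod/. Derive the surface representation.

fufsameifot

Rule 1 (intervocalic h-deletion): /h/ occurs between vowels /e/ and /i/, so it deletes. /fuvsamehifod/ → fuvsameifod.
Rule 2 (regressive voicing assimilation): /v/ precedes the voiceless obstruent /s/, so it devoices to [f] by assimilation. /fuvsameifod/ → fufsameifod.
Rule 3 (final devoicing): /d/ is a voiced stop in word-final position, so it devoices to [t]. /fufsameifod/ → fufsameifot.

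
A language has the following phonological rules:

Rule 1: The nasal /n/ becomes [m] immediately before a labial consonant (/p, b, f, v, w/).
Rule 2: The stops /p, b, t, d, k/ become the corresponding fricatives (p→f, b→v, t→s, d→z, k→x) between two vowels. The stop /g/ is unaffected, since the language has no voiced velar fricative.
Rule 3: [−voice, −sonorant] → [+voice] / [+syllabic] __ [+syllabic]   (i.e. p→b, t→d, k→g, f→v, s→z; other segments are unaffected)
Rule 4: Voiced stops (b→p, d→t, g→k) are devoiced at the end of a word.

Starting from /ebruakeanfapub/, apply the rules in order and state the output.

Rule 1 (nasal place assimilation): /n/ precedes the labial consonant /f/, so it assimilates in place to [m]. /ebruakeanfapub/ → ebruakeamfapub.
Rule 2 (intervocalic spirantization): /k/ is a stop between vowels /a/ and /e/, so it spirantizes to the fricative [x]. /p/ is a stop between vowels /a/ and /u/, so it spirantizes to the fricative [f]. /ebruakeamfapub/ → ebruaxeamfafub.
Rule 3 (intervocalic voicing): /f/ is a voiceless obstruent between vowels /a/ and /u/, so it voices to [v]. /ebruaxeamfafub/ → ebruaxeamfavub.
Rule 4 (final devoicing): /b/ is a voiced stop in word-final position, so it devoices to [p]. /ebruaxeamfavub/ → ebruaxeamfavup.

ebruaxeamfavup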